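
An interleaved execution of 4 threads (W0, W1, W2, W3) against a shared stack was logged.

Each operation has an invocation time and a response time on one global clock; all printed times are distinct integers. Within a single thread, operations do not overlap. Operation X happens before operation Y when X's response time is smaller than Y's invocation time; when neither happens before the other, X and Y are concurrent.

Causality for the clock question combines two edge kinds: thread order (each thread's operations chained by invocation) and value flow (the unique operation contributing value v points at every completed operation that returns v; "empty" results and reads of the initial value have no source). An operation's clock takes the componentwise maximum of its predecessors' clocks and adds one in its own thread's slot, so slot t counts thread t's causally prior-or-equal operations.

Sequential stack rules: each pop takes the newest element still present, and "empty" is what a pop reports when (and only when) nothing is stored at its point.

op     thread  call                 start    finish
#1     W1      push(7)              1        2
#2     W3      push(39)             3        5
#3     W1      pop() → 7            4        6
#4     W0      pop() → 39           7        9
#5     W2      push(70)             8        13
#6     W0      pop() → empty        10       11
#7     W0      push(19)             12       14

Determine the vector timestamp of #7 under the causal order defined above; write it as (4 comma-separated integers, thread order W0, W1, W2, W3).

(3, 0, 0, 1)

VC(#2, invoked at 3): no causal predecessors; +1 on W3 → (0, 0, 0, 1)
VC(#5, invoked at 8): no causal predecessors; +1 on W2 → (0, 0, 1, 0)
VC(#1, invoked at 1): no causal predecessors; +1 on W1 → (0, 1, 0, 0)
from VC(#1)=(0, 1, 0, 0), #3 (invoked 4) maxes components and bumps W1 → (0, 2, 0, 0)
from VC(#2)=(0, 0, 0, 1), #4 (invoked 7) maxes components and bumps W0 → (1, 0, 0, 1)
from VC(#4)=(1, 0, 0, 1), #6 (invoked 10) maxes components and bumps W0 → (2, 0, 0, 1)
from VC(#6)=(2, 0, 0, 1), #7 (invoked 12) maxes components and bumps W0 → (3, 0, 0, 1)
target: VC(#7) = (3, 0, 0, 1)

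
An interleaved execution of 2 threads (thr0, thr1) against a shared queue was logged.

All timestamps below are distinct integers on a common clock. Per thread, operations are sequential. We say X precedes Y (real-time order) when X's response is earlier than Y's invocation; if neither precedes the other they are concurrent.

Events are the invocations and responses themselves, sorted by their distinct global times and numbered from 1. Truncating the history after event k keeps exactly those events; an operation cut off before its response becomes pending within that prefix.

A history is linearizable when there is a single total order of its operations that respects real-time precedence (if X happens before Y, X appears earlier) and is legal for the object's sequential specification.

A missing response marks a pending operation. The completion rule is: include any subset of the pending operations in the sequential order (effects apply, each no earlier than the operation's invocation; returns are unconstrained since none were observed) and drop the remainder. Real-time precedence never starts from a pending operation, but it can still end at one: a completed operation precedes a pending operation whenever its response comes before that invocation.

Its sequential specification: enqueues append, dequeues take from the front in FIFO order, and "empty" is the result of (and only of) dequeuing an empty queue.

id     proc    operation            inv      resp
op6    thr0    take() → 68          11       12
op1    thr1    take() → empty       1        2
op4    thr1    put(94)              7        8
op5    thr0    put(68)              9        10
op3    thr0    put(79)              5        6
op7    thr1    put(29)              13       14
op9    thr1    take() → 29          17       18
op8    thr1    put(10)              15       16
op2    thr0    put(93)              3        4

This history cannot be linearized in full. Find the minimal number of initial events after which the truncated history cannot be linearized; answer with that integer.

12

one valid order for events 1..11 is op1, op2, op3, op4, op5:
after step 1 (op1 take() → empty): queue <>
after step 2 (op2 put(93)): queue <93>
after step 3 (op3 put(79)): queue <93,79>
after step 4 (op4 put(94)): queue <93,79,94>
after step 5 (op5 put(68)): queue <93,79,94,68>
event 12 — op6's response, time 12 — after it, nothing linearizes
for example op1, op2, op3, op4, op5, op6 fails at step 6: op6 take() → 68 is not legal there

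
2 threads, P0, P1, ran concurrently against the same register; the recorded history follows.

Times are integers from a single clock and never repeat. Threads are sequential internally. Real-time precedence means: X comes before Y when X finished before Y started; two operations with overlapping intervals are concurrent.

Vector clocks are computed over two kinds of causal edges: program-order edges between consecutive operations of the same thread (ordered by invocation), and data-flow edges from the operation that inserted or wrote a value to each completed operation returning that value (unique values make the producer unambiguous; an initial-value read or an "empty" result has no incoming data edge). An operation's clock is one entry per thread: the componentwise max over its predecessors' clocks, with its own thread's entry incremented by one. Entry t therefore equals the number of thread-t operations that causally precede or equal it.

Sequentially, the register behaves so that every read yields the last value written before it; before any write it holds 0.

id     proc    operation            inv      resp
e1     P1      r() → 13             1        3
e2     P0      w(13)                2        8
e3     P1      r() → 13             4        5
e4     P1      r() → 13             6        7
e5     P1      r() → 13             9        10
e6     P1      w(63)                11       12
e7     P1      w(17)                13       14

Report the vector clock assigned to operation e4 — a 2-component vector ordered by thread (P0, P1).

e2, invoked 2, has no incoming edges; only P0's bump applies → (1, 0)
e1 (invocation 1): componentwise max over VC(e2)=(1, 0), +1 at P1, giving (1, 1)
e3 (invocation 4): componentwise max over VC(e1)=(1, 1), VC(e2)=(1, 0), +1 at P1, giving (1, 2)
e4 (invocation 6): componentwise max over VC(e2)=(1, 0), VC(e3)=(1, 2), +1 at P1, giving (1, 3)
e5 (invocation 9): componentwise max over VC(e2)=(1, 0), VC(e4)=(1, 3), +1 at P1, giving (1, 4)
e6 (invocation 11): componentwise max over VC(e5)=(1, 4), +1 at P1, giving (1, 5)
e7 (invocation 13): componentwise max over VC(e6)=(1, 5), +1 at P1, giving (1, 6)
target: VC(e4) = (1, 3)

(1, 3)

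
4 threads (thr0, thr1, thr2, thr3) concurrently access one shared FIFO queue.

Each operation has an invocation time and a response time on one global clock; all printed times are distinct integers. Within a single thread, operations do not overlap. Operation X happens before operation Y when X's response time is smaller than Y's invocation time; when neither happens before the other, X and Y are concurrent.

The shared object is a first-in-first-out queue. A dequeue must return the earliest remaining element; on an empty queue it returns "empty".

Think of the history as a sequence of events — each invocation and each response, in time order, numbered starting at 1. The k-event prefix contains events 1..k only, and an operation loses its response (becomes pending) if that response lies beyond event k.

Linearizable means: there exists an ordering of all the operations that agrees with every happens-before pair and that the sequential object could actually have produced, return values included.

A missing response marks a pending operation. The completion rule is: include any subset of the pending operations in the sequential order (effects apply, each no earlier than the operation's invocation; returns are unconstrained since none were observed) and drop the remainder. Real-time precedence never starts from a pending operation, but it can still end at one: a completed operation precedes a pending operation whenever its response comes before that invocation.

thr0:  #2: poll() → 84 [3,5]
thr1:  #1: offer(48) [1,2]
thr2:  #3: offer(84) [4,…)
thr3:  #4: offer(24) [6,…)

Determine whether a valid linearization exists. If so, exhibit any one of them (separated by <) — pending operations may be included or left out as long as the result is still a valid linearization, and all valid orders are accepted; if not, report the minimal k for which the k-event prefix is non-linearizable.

not linearizable — minimal violating prefix: 5 events

cut after 4 events: linearizable; cut after 5 events (#2 responds, time 5): not linearizable
a single order respects real time; the 2 completed FIFO queue operations fail replay along it
completion choices over the 1 pending operation (#3) were checked; none helps
sample order #1, #2 (pending dropped) stalls at step 2 — #2 poll() → 84 has no legal effect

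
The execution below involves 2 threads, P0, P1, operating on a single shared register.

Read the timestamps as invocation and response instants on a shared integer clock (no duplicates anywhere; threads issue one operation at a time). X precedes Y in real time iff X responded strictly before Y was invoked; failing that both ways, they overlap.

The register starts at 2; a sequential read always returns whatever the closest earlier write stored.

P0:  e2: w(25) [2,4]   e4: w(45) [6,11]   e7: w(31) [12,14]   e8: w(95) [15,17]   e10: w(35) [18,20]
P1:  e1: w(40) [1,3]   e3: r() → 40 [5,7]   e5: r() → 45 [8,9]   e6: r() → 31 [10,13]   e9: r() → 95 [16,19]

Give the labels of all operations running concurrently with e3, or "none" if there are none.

e3 spans [5,7]: anything still running between times 5 and 7 counts as concurrent
e1 [1,3]: before
e2 [2,4]: before
e4 [6,11]: concurrent
e5 [8,9]: after
e6 [10,13]: after
e7 [12,14]: after
e8 [15,17]: after
e9 [16,19]: after
e10 [18,20]: after

e4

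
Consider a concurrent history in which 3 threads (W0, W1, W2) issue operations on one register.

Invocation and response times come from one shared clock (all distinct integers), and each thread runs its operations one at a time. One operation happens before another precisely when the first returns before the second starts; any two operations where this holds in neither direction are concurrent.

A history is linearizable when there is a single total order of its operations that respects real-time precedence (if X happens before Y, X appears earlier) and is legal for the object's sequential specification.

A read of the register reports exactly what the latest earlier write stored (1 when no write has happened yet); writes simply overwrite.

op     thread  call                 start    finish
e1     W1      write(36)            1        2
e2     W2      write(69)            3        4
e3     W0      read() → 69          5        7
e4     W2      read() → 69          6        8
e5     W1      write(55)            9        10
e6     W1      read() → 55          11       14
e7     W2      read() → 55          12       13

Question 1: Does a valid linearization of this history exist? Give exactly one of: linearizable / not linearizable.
a witness: e1, e2, e3, e4, e5, e6, e7
after step 1 (e1 write(36)): value 36
after step 2 (e2 write(69)): value 69
after step 3 (e3 read() → 69): value 69
after step 4 (e4 read() → 69): value 69
after step 5 (e5 write(55)): value 55
after step 6 (e6 read() → 55): value 55
after step 7 (e7 read() → 55): value 55

linearizable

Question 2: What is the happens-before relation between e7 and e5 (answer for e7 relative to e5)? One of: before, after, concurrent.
e7 spans [12,13], e5 spans [9,10]
resp(e5)=10 < inv(e7)=12

after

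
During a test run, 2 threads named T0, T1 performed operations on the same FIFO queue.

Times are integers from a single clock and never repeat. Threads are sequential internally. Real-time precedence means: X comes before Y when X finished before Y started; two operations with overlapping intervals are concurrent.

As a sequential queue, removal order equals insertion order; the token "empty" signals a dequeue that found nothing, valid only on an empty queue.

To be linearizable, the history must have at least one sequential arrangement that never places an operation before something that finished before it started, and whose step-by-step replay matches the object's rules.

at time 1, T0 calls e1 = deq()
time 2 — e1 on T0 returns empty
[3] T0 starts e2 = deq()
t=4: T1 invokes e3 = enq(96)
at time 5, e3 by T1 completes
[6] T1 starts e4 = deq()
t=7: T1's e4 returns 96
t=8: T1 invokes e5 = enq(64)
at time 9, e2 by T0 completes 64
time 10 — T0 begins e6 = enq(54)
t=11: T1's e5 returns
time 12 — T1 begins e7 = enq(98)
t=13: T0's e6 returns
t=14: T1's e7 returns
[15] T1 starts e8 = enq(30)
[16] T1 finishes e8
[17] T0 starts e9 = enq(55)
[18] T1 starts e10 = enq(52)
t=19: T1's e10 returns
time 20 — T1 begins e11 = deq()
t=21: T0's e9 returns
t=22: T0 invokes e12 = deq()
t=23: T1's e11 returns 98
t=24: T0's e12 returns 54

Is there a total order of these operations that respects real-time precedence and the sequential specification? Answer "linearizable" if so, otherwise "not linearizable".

one valid linearization: e1, e3, e4, e5, e2, e6, e7, e8, e9, e10, e12, e11
after step 1 (e1 deq() → empty): queue <>
after step 2 (e3 enq(96)): queue <96>
after step 3 (e4 deq() → 96): queue <>
after step 4 (e5 enq(64)): queue <64>
after step 5 (e2 deq() → 64): queue <>
after step 6 (e6 enq(54)): queue <54>
after step 7 (e7 enq(98)): queue <54,98>
after step 8 (e8 enq(30)): queue <54,98,30>
after step 9 (e9 enq(55)): queue <54,98,30,55>
after step 10 (e10 enq(52)): queue <54,98,30,55,52>
after step 11 (e12 deq() → 54): queue <98,30,55,52>
after step 12 (e11 deq() → 98): queue <30,55,52>

linearizable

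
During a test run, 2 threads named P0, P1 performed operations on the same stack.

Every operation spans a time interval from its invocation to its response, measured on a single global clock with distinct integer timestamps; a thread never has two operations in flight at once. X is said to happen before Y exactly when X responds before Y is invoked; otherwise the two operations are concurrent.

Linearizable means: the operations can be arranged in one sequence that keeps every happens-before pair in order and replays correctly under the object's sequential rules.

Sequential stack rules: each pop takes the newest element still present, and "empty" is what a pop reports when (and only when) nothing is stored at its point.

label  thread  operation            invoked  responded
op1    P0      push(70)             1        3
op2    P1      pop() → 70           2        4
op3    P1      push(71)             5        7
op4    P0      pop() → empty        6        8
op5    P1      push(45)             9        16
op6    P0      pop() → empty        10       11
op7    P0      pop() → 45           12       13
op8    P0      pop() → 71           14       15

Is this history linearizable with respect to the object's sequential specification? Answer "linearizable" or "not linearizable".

not linearizable

through event 10 a valid linearization exists; event 11 (op6 responding at time 11) ends that
no legal order exists: 4 real-time-consistent candidates over 5 completed stack operations, all rejected
every completion of the 1 pending operation (op5) was checked; none linearizes
sample order op1, op2, op3, op4, op6 (pending dropped) stalls at step 4 — op4 pop() → empty has no legal effect
sample order op1, op2, op4, op3, op6 (pending dropped) stalls at step 5 — op6 pop() → empty has no legal effect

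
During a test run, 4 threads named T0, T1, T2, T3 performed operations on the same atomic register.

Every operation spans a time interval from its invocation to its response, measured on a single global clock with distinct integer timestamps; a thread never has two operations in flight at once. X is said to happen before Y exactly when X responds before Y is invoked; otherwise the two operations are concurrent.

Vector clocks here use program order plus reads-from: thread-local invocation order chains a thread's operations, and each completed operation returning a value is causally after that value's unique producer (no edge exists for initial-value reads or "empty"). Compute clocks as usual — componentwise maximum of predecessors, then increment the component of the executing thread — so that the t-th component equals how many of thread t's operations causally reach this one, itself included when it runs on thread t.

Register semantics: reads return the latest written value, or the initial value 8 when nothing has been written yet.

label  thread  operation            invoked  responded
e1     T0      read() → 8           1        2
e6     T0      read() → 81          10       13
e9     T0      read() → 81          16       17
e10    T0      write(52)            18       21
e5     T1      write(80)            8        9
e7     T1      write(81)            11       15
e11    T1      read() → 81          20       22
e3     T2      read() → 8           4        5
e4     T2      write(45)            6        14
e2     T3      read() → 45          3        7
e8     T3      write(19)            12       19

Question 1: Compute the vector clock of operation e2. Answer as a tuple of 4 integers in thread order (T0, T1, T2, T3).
no predecessors for e3 (invoked 4): T2 increments from zero → (0, 0, 1, 0)
no predecessors for e5 (invoked 8): T1 increments from zero → (0, 1, 0, 0)
no predecessors for e1 (invoked 1): T0 increments from zero → (1, 0, 0, 0)
invoked at 6, e4 merges VC(e3)=(0, 0, 1, 0) and bumps T2's slot → (0, 0, 2, 0)
invoked at 11, e7 merges VC(e5)=(0, 1, 0, 0) and bumps T1's slot → (0, 2, 0, 0)
invoked at 3, e2 merges VC(e4)=(0, 0, 2, 0) and bumps T3's slot → (0, 0, 2, 1)
invoked at 20, e11 merges VC(e7)=(0, 2, 0, 0) and bumps T1's slot → (0, 3, 0, 0)
invoked at 12, e8 merges VC(e2)=(0, 0, 2, 1) and bumps T3's slot → (0, 0, 2, 2)
invoked at 10, e6 merges VC(e1)=(1, 0, 0, 0), VC(e7)=(0, 2, 0, 0) and bumps T0's slot → (2, 2, 0, 0)
invoked at 16, e9 merges VC(e6)=(2, 2, 0, 0), VC(e7)=(0, 2, 0, 0) and bumps T0's slot → (3, 2, 0, 0)
invoked at 18, e10 merges VC(e9)=(3, 2, 0, 0) and bumps T0's slot → (4, 2, 0, 0)
target: VC(e2) = (0, 0, 2, 1)

(0, 0, 2, 1)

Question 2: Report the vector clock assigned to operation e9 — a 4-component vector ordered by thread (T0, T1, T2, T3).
root op e3, invoked 4: fresh clock plus T2's own tick → (0, 0, 1, 0)
root op e5, invoked 8: fresh clock plus T1's own tick → (0, 1, 0, 0)
root op e1, invoked 1: fresh clock plus T0's own tick → (1, 0, 0, 0)
e4, invoked 6, takes VC(e3)=(0, 0, 1, 0) under max, adds 1 for T2 → (0, 0, 2, 0)
e7, invoked 11, takes VC(e5)=(0, 1, 0, 0) under max, adds 1 for T1 → (0, 2, 0, 0)
e2, invoked 3, takes VC(e4)=(0, 0, 2, 0) under max, adds 1 for T3 → (0, 0, 2, 1)
e11, invoked 20, takes VC(e7)=(0, 2, 0, 0) under max, adds 1 for T1 → (0, 3, 0, 0)
e8, invoked 12, takes VC(e2)=(0, 0, 2, 1) under max, adds 1 for T3 → (0, 0, 2, 2)
e6, invoked 10, takes VC(e1)=(1, 0, 0, 0), VC(e7)=(0, 2, 0, 0) under max, adds 1 for T0 → (2, 2, 0, 0)
e9, invoked 16, takes VC(e6)=(2, 2, 0, 0), VC(e7)=(0, 2, 0, 0) under max, adds 1 for T0 → (3, 2, 0, 0)
e10, invoked 18, takes VC(e9)=(3, 2, 0, 0) under max, adds 1 for T0 → (4, 2, 0, 0)
target: VC(e9) = (3, 2, 0, 0)

(3, 2, 0, 0)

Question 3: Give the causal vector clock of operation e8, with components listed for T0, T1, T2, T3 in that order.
invoked at 4, e3 has no predecessors; its own T2 bump gives (0, 0, 1, 0)
invoked at 8, e5 has no predecessors; its own T1 bump gives (0, 1, 0, 0)
invoked at 1, e1 has no predecessors; its own T0 bump gives (1, 0, 0, 0)
VC(e4, invoked at 6): max of VC(e3)=(0, 0, 1, 0), then +1 on thread T2 → (0, 0, 2, 0)
VC(e7, invoked at 11): max of VC(e5)=(0, 1, 0, 0), then +1 on thread T1 → (0, 2, 0, 0)
VC(e2, invoked at 3): max of VC(e4)=(0, 0, 2, 0), then +1 on thread T3 → (0, 0, 2, 1)
VC(e11, invoked at 20): max of VC(e7)=(0, 2, 0, 0), then +1 on thread T1 → (0, 3, 0, 0)
VC(e8, invoked at 12): max of VC(e2)=(0, 0, 2, 1), then +1 on thread T3 → (0, 0, 2, 2)
VC(e6, invoked at 10): max of VC(e1)=(1, 0, 0, 0), VC(e7)=(0, 2, 0, 0), then +1 on thread T0 → (2, 2, 0, 0)
VC(e9, invoked at 16): max of VC(e6)=(2, 2, 0, 0), VC(e7)=(0, 2, 0, 0), then +1 on thread T0 → (3, 2, 0, 0)
VC(e10, invoked at 18): max of VC(e9)=(3, 2, 0, 0), then +1 on thread T0 → (4, 2, 0, 0)
target: VC(e8) = (0, 0, 2, 2)

(0, 0, 2, 2)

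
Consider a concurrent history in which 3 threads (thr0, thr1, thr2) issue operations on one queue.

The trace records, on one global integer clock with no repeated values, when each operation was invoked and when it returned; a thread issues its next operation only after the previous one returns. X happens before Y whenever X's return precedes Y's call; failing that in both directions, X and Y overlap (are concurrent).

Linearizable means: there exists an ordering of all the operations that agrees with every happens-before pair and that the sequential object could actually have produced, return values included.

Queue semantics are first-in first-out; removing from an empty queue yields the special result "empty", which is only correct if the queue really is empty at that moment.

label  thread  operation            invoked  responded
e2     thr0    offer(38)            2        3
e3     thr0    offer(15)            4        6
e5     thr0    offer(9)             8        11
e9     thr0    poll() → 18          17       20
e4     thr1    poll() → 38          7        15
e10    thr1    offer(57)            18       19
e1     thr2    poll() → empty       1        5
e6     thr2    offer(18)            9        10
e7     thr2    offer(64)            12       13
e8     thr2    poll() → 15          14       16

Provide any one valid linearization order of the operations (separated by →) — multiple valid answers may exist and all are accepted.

after step 1 (e1 poll() → empty): queue <>
after step 2 (e2 offer(38)): queue <38>
after step 3 (e3 offer(15)): queue <38,15>
after step 4 (e4 poll() → 38): queue <15>
after step 5 (e6 offer(18)): queue <15,18>
after step 6 (e5 offer(9)): queue <15,18,9>
after step 7 (e7 offer(64)): queue <15,18,9,64>
after step 8 (e8 poll() → 15): queue <18,9,64>
after step 9 (e9 poll() → 18): queue <9,64>
after step 10 (e10 offer(57)): queue <9,64,57>

e1 → e2 → e3 → e4 → e6 → e5 → e7 → e8 → e9 → e10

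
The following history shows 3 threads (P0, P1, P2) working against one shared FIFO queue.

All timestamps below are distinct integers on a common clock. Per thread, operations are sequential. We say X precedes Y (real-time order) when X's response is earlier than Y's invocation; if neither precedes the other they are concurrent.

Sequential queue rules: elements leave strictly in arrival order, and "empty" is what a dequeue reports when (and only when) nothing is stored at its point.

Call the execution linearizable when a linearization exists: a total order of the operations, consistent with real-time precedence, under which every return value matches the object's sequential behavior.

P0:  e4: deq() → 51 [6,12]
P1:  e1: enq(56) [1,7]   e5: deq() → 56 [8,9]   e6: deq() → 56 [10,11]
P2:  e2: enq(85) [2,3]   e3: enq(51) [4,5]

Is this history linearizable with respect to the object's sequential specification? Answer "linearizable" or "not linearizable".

not linearizable

through event 10 a valid linearization exists; event 11 (e6 responding at time 11) ends that
every one of the 3 real-time-consistent orders over 5 completed FIFO queue ops fails the sequential spec
every completion of the 1 pending operation (e4) was checked; none linearizes
e.g. e1, e2, e3, e5, e6 (pending dropped): illegal at step 5, since e6 deq() → 56 cannot apply there
e.g. e2, e1, e3, e5, e6 (pending dropped): illegal at step 4, since e5 deq() → 56 cannot apply there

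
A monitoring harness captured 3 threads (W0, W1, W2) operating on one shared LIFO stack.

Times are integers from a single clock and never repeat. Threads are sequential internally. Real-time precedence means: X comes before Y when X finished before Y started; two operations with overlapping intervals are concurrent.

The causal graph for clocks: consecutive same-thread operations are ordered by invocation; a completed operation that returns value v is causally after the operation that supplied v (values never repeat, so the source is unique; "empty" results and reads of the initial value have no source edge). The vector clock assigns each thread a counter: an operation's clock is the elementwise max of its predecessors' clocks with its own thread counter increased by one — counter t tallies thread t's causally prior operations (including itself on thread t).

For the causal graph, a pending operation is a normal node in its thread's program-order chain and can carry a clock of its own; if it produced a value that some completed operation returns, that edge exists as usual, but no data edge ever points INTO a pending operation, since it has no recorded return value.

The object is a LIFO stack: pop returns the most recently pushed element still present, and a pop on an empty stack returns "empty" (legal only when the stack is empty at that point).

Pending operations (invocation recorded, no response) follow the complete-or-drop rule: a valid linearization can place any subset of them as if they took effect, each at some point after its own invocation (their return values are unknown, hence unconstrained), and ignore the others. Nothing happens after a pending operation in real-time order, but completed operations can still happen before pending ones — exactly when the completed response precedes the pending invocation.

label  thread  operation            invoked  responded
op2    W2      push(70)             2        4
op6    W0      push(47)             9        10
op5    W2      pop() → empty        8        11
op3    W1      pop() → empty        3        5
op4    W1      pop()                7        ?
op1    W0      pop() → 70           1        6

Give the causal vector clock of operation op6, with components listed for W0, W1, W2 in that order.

(2, 0, 1)

VC(op2, invoked at 2): no causal predecessors; +1 on W2 → (0, 0, 1)
VC(op3, invoked at 3): no causal predecessors; +1 on W1 → (0, 1, 0)
from VC(op2)=(0, 0, 1), op5 (invoked 8) maxes components and bumps W2 → (0, 0, 2)
from VC(op3)=(0, 1, 0), op4 (invoked 7) maxes components and bumps W1 → (0, 2, 0)
from VC(op2)=(0, 0, 1), op1 (invoked 1) maxes components and bumps W0 → (1, 0, 1)
from VC(op1)=(1, 0, 1), op6 (invoked 9) maxes components and bumps W0 → (2, 0, 1)
target: VC(op6) = (2, 0, 1)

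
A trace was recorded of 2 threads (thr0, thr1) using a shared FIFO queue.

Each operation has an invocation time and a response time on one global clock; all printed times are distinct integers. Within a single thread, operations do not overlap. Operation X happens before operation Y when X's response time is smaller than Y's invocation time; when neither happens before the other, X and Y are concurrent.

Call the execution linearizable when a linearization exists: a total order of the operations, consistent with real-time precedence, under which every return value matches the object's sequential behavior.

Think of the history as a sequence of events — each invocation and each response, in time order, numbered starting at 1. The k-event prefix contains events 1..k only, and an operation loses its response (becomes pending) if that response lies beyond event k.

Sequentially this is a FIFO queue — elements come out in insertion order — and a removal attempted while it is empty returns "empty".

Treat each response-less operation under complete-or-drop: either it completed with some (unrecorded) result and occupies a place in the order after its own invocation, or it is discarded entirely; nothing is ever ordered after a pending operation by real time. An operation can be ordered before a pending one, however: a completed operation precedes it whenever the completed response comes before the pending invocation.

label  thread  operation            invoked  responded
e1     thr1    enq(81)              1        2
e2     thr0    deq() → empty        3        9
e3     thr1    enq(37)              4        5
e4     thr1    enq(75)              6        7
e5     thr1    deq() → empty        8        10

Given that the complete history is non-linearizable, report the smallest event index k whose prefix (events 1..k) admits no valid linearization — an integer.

9

events 1..8 are still linearizable — one witness is e1, e2, e3, e4:
step 1: e1 enq(81) — queue <81>
step 2: e2 deq() (pending, included) — queue <>
step 3: e3 enq(37) — queue <37>
step 4: e4 enq(75) — queue <37,75>
once event 9 joins (e2's response, time 9), exhaustive search finds no witness
completion choices over the 1 pending operation (e5) were checked; none helps
one such order, e1, e2, e3, e4 (pending dropped), breaks at step 2 where e2 deq() → empty is illegal
one such order, e1, e3, e2, e4 (pending dropped), breaks at step 3 where e2 deq() → empty is illegal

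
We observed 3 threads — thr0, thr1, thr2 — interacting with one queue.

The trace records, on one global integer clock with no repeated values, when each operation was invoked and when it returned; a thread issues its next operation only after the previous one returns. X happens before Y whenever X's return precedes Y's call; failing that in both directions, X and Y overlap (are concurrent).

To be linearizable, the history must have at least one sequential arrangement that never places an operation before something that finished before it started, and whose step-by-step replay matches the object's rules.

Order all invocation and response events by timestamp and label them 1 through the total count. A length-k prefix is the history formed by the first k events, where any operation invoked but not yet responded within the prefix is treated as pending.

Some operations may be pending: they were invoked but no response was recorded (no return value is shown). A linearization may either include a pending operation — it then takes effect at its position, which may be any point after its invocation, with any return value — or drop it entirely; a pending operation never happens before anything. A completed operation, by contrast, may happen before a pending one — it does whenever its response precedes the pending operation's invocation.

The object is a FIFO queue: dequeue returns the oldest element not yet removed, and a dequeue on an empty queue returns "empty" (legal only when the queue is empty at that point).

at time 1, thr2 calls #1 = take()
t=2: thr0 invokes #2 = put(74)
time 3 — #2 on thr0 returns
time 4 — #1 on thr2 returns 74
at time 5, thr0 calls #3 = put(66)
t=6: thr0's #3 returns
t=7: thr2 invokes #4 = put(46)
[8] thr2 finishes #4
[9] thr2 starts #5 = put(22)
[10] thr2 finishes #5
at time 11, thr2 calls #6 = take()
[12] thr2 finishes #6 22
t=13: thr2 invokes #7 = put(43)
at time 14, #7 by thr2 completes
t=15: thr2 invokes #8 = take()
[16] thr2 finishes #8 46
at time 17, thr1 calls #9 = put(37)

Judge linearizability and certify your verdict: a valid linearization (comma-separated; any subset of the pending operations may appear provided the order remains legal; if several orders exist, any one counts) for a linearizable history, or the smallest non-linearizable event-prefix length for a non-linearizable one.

not linearizable — minimal violating prefix: 12 events

prefix check: 1..11 passes, 1..12 fails once #6's time-12 response joins
checked exhaustively: 2 real-time-consistent orders of 6 completed operations, zero legal queue replays
for example #1, #2, #3, #4, #5, #6 fails at step 1: #1 take() → 74 is not legal there
for example #2, #1, #3, #4, #5, #6 fails at step 6: #6 take() → 22 is not legal there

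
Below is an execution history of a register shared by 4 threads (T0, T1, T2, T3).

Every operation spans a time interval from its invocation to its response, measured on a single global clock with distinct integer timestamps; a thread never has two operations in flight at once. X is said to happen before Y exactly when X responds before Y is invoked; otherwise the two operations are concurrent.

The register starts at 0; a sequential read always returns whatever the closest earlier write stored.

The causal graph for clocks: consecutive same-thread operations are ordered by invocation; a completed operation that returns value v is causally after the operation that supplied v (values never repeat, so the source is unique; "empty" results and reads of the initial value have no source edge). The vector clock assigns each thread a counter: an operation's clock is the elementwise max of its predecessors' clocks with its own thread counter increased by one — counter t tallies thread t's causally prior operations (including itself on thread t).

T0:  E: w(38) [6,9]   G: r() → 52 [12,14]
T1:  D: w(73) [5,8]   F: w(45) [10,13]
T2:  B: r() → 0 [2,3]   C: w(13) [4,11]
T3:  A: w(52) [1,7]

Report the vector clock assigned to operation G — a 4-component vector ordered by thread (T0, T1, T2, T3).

root op A, invoked 1: fresh clock plus T3's own tick → (0, 0, 0, 1)
root op B, invoked 2: fresh clock plus T2's own tick → (0, 0, 1, 0)
root op D, invoked 5: fresh clock plus T1's own tick → (0, 1, 0, 0)
root op E, invoked 6: fresh clock plus T0's own tick → (1, 0, 0, 0)
C, invoked 4, takes VC(B)=(0, 0, 1, 0) under max, adds 1 for T2 → (0, 0, 2, 0)
F, invoked 10, takes VC(D)=(0, 1, 0, 0) under max, adds 1 for T1 → (0, 2, 0, 0)
G, invoked 12, takes VC(A)=(0, 0, 0, 1), VC(E)=(1, 0, 0, 0) under max, adds 1 for T0 → (2, 0, 0, 1)
target: VC(G) = (2, 0, 0, 1)

(2, 0, 0, 1)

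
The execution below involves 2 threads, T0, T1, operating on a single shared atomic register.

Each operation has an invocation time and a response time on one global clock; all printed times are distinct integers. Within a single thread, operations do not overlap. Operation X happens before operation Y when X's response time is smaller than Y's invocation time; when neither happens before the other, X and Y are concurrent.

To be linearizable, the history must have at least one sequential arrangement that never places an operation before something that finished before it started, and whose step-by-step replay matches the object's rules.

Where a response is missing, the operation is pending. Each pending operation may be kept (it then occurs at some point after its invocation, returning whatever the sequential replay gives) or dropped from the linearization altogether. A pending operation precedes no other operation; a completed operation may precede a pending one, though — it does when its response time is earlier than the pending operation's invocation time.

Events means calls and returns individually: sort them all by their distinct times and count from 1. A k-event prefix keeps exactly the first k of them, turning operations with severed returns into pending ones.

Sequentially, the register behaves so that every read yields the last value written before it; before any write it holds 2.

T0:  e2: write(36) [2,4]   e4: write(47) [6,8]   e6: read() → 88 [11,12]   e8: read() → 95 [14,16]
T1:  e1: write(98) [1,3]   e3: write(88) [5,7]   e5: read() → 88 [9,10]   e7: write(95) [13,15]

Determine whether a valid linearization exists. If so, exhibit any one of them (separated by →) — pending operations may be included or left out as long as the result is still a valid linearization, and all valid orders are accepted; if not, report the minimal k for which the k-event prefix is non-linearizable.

linearizable — witness: e1 → e2 → e4 → e3 → e5 → e6 → e7 → e8

step 1: e1 write(98) — value 98
step 2: e2 write(36) — value 36
step 3: e4 write(47) — value 47
step 4: e3 write(88) — value 88
step 5: e5 read() → 88 — value 88
step 6: e6 read() → 88 — value 88
step 7: e7 write(95) — value 95
step 8: e8 read() → 95 — value 95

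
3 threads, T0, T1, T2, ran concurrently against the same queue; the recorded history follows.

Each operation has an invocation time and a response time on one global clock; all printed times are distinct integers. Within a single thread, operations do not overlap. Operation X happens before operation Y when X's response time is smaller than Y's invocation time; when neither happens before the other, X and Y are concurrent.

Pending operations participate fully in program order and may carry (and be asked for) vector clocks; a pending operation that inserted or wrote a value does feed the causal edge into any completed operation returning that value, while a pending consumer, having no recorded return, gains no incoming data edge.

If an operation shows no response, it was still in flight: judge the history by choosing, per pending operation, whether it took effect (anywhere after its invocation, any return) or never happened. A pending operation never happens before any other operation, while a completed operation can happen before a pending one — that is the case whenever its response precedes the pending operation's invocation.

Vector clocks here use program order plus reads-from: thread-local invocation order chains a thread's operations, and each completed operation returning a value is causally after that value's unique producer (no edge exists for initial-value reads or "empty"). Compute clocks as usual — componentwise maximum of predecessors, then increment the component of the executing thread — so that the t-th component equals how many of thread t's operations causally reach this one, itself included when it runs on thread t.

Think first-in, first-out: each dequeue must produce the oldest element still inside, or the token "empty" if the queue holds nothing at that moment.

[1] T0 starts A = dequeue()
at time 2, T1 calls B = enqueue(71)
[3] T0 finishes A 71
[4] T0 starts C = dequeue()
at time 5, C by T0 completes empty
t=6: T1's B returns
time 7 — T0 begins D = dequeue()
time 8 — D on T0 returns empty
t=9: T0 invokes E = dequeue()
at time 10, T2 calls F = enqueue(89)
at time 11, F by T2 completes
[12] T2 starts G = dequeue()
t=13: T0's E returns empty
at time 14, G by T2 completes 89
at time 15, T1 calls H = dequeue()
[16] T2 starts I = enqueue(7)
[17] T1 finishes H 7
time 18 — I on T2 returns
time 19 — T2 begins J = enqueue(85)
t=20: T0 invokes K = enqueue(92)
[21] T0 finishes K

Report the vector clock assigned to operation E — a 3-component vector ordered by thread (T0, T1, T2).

root op F, invoked 10: fresh clock plus T2's own tick → (0, 0, 1)
root op B, invoked 2: fresh clock plus T1's own tick → (0, 1, 0)
G (invocation 12): componentwise max over VC(F)=(0, 0, 1), +1 at T2, giving (0, 0, 2)
A (invocation 1): componentwise max over VC(B)=(0, 1, 0), +1 at T0, giving (1, 1, 0)
I (invocation 16): componentwise max over VC(G)=(0, 0, 2), +1 at T2, giving (0, 0, 3)
C (invocation 4): componentwise max over VC(A)=(1, 1, 0), +1 at T0, giving (2, 1, 0)
J (invocation 19): componentwise max over VC(I)=(0, 0, 3), +1 at T2, giving (0, 0, 4)
D (invocation 7): componentwise max over VC(C)=(2, 1, 0), +1 at T0, giving (3, 1, 0)
H (invocation 15): componentwise max over VC(B)=(0, 1, 0), VC(I)=(0, 0, 3), +1 at T1, giving (0, 2, 3)
E (invocation 9): componentwise max over VC(D)=(3, 1, 0), +1 at T0, giving (4, 1, 0)
K (invocation 20): componentwise max over VC(E)=(4, 1, 0), +1 at T0, giving (5, 1, 0)
target: VC(E) = (4, 1, 0)

(4, 1, 0)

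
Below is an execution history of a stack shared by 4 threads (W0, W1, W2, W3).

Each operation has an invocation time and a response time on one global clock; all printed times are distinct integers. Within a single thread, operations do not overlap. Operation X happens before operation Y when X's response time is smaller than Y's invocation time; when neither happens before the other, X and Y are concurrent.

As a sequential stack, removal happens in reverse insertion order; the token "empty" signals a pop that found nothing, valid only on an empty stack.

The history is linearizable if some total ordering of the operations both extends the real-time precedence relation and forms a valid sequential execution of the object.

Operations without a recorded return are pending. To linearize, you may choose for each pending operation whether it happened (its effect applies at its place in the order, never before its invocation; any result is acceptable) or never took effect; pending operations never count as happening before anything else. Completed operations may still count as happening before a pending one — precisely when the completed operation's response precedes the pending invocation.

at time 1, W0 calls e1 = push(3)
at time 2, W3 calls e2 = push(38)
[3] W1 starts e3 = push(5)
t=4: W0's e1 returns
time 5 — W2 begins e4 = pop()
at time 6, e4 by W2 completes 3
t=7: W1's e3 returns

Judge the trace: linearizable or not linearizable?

linearizable

witness order: e1, e4, e2, e3
1. e1 push(3), leaving stack <3>
2. e4 pop() → 3, leaving stack <>
3. e2 push(38) (pending, included), leaving stack <38>
4. e3 push(5), leaving stack <38,5>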